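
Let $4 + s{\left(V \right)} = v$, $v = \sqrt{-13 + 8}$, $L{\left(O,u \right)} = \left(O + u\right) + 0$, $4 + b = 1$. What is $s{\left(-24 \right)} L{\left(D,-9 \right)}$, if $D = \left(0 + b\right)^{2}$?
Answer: $0$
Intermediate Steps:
$b = -3$ ($b = -4 + 1 = -3$)
$D = 9$ ($D = \left(0 - 3\right)^{2} = \left(-3\right)^{2} = 9$)
$L{\left(O,u \right)} = O + u$
$v = i \sqrt{5}$ ($v = \sqrt{-5} = i \sqrt{5} \approx 2.2361 i$)
$s{\left(V \right)} = -4 + i \sqrt{5}$
$s{\left(-24 \right)} L{\left(D,-9 \right)} = \left(-4 + i \sqrt{5}\right) \left(9 - 9\right) = \left(-4 + i \sqrt{5}\right) 0 = 0$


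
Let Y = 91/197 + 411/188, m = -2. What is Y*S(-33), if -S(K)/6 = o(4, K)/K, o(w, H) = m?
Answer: -98075/101849 ≈ -0.96294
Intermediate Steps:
o(w, H) = -2
Y = 98075/37036 (Y = 91*(1/197) + 411*(1/188) = 91/197 + 411/188 = 98075/37036 ≈ 2.6481)
S(K) = 12/K (S(K) = -(-12)/K = 12/K)
Y*S(-33) = 98075*(12/(-33))/37036 = 98075*(12*(-1/33))/37036 = (98075/37036)*(-4/11) = -98075/101849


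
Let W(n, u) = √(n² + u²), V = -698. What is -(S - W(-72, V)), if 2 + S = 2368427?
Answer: -2368425 + 2*√123097 ≈ -2.3677e+6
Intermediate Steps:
S = 2368425 (S = -2 + 2368427 = 2368425)
-(S - W(-72, V)) = -(2368425 - √((-72)² + (-698)²)) = -(2368425 - √(5184 + 487204)) = -(2368425 - √492388) = -(2368425 - 2*√123097) = -2368425 + 2*√123097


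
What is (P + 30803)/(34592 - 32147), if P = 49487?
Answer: 16058/489 ≈ 32.838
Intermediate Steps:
(P + 30803)/(34592 - 32147) = (49487 + 30803)/(34592 - 32147) = 80290/2445 = 80290*(1/2445) = 16058/489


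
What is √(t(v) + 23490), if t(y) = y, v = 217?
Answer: √23707 ≈ 153.97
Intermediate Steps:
√(t(v) + 23490) = √(217 + 23490) = √23707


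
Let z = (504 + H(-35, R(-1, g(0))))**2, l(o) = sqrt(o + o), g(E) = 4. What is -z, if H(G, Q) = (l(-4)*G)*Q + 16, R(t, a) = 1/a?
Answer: -539575/2 + 18200*I*sqrt(2) ≈ -2.6979e+5 + 25739.0*I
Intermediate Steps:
l(o) = sqrt(2)*sqrt(o) (l(o) = sqrt(2*o) = sqrt(2)*sqrt(o))
H(G, Q) = 16 + 2*I*G*Q*sqrt(2) (H(G, Q) = ((sqrt(2)*sqrt(-4))*G)*Q + 16 = ((sqrt(2)*(2*I))*G)*Q + 16 = ((2*I*sqrt(2))*G)*Q + 16 = (2*I*G*sqrt(2))*Q + 16 = 2*I*G*Q*sqrt(2) + 16 = 16 + 2*I*G*Q*sqrt(2))
z = (520 - 35*I*sqrt(2)/2)**2 (z = (504 + (16 + 2*I*(-35)*sqrt(2)/4))**2 = (504 + (16 + 2*I*(-35)*(1/4)*sqrt(2)))**2 = (504 + (16 - 35*I*sqrt(2)/2))**2 = (520 - 35*I*sqrt(2)/2)**2 ≈ 2.6979e+5 - 25739.0*I)
-z = -(539575/2 - 18200*I*sqrt(2)) = -539575/2 + 18200*I*sqrt(2)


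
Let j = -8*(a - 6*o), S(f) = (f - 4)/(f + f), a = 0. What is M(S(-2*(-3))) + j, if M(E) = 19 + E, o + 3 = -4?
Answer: -1901/6 ≈ -316.83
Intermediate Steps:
S(f) = (-4 + f)/(2*f) (S(f) = (-4 + f)/((2*f)) = (-4 + f)*(1/(2*f)) = (-4 + f)/(2*f))
o = -7 (o = -3 - 4 = -7)
j = -336 (j = -8*(0 - 6*(-7)) = -8*(0 + 42) = -8*42 = -336)
M(S(-2*(-3))) + j = (19 + (-4 - 2*(-3))/(2*((-2*(-3))))) - 336 = (19 + (½)*(-4 + 6)/6) - 336 = (19 + (½)*(⅙)*2) - 336 = (19 + ⅙) - 336 = 115/6 - 336 = -1901/6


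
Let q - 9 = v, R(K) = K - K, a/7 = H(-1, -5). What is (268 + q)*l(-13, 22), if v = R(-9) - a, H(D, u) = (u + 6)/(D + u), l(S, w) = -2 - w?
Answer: -6676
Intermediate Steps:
H(D, u) = (6 + u)/(D + u)
a = -7/6 (a = 7*((6 - 5)/(-1 - 5)) = 7*(1/(-6)) = 7*(-⅙*1) = 7*(-⅙) = -7/6 ≈ -1.1667)
R(K) = 0
v = 7/6 (v = 0 - 1*(-7/6) = 0 + 7/6 = 7/6 ≈ 1.1667)
q = 61/6 (q = 9 + 7/6 = 61/6 ≈ 10.167)
(268 + q)*l(-13, 22) = (268 + 61/6)*(-2 - 1*22) = 1669*(-2 - 22)/6 = (1669/6)*(-24) = -6676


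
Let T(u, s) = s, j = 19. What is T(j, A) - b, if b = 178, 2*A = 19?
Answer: -337/2 ≈ -168.50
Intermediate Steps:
A = 19/2 (A = (1/2)*19 = 19/2 ≈ 9.5000)
T(j, A) - b = 19/2 - 1*178 = 19/2 - 178 = -337/2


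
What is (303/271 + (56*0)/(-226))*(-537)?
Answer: -162711/271 ≈ -600.41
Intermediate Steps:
(303/271 + (56*0)/(-226))*(-537) = (303*(1/271) + 0*(-1/226))*(-537) = (303/271 + 0)*(-537) = (303/271)*(-537) = -162711/271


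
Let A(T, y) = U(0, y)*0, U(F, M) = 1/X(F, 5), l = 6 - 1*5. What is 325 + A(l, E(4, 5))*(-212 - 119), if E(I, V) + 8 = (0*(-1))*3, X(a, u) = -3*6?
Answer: 325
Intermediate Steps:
X(a, u) = -18
E(I, V) = -8 (E(I, V) = -8 + (0*(-1))*3 = -8 + 0*3 = -8 + 0 = -8)
l = 1 (l = 6 - 5 = 1)
U(F, M) = -1/18 (U(F, M) = 1/(-18) = -1/18)
A(T, y) = 0 (A(T, y) = -1/18*0 = 0)
325 + A(l, E(4, 5))*(-212 - 119) = 325 + 0*(-212 - 119) = 325 + 0*(-331) = 325 + 0 = 325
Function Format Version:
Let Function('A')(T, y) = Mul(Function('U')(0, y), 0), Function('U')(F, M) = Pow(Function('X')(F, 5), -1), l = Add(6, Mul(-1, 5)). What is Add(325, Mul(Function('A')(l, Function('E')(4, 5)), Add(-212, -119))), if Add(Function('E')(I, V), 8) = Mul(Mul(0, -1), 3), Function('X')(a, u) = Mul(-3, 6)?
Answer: 325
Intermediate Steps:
Function('X')(a, u) = -18
Function('E')(I, V) = -8 (Function('E')(I, V) = Add(-8, Mul(Mul(0, -1), 3)) = Add(-8, Mul(0, 3)) = Add(-8, 0) = -8)
l = 1 (l = Add(6, -5) = 1)
Function('U')(F, M) = Rational(-1, 18) (Function('U')(F, M) = Pow(-18, -1) = Rational(-1, 18))
Function('A')(T, y) = 0 (Function('A')(T, y) = Mul(Rational(-1, 18), 0) = 0)
Add(325, Mul(Function('A')(l, Function('E')(4, 5)), Add(-212, -119))) = Add(325, Mul(0, Add(-212, -119))) = Add(325, Mul(0, -331)) = Add(325, 0) = 325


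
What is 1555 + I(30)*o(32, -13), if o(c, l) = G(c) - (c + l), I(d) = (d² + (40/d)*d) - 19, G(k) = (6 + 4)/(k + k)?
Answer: -505603/32 ≈ -15800.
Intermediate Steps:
G(k) = 5/k (G(k) = 10/((2*k)) = 10*(1/(2*k)) = 5/k)
I(d) = 21 + d² (I(d) = (d² + 40) - 19 = (40 + d²) - 19 = 21 + d²)
o(c, l) = -c - l + 5/c (o(c, l) = 5/c - (c + l) = 5/c + (-c - l) = -c - l + 5/c)
1555 + I(30)*o(32, -13) = 1555 + (21 + 30²)*(-1*32 - 1*(-13) + 5/32) = 1555 + (21 + 900)*(-32 + 13 + 5*(1/32)) = 1555 + 921*(-32 + 13 + 5/32) = 1555 + 921*(-603/32) = 1555 - 555363/32 = -505603/32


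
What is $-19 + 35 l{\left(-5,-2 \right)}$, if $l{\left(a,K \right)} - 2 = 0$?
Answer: $51$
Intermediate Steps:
$l{\left(a,K \right)} = 2$ ($l{\left(a,K \right)} = 2 + 0 = 2$)
$-19 + 35 l{\left(-5,-2 \right)} = -19 + 35 \cdot 2 = -19 + 70 = 51$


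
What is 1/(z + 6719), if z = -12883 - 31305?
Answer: -1/37469 ≈ -2.6689e-5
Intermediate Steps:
z = -44188
1/(z + 6719) = 1/(-44188 + 6719) = 1/(-37469) = -1/37469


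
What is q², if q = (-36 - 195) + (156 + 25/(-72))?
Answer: 29430625/5184 ≈ 5677.2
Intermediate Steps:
q = -5425/72 (q = -231 + (156 + 25*(-1/72)) = -231 + (156 - 25/72) = -231 + 11207/72 = -5425/72 ≈ -75.347)
q² = (-5425/72)² = 29430625/5184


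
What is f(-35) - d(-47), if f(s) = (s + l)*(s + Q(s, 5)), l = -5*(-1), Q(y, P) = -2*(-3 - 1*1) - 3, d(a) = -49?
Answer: 949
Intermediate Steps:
Q(y, P) = 5 (Q(y, P) = -2*(-3 - 1) - 3 = -2*(-4) - 3 = 8 - 3 = 5)
l = 5
f(s) = (5 + s)**2 (f(s) = (s + 5)*(s + 5) = (5 + s)*(5 + s) = (5 + s)**2)
f(-35) - d(-47) = (25 + (-35)**2 + 10*(-35)) - 1*(-49) = (25 + 1225 - 350) + 49 = 900 + 49 = 949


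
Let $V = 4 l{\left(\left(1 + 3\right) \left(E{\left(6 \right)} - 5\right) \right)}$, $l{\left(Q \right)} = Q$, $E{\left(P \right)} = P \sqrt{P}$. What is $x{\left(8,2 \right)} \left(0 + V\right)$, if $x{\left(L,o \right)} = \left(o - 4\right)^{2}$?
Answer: $-320 + 384 \sqrt{6} \approx 620.6$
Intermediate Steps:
$E{\left(P \right)} = P^{\frac{3}{2}}$
$x{\left(L,o \right)} = \left(-4 + o\right)^{2}$
$V = -80 + 96 \sqrt{6}$ ($V = 4 \left(1 + 3\right) \left(6^{\frac{3}{2}} - 5\right) = 4 \cdot 4 \left(6 \sqrt{6} - 5\right) = 4 \cdot 4 \left(-5 + 6 \sqrt{6}\right) = 4 \left(-20 + 24 \sqrt{6}\right) = -80 + 96 \sqrt{6} \approx 155.15$)
$x{\left(8,2 \right)} \left(0 + V\right) = \left(-4 + 2\right)^{2} \left(0 - \left(80 - 96 \sqrt{6}\right)\right) = \left(-2\right)^{2} \left(-80 + 96 \sqrt{6}\right) = 4 \left(-80 + 96 \sqrt{6}\right) = -320 + 384 \sqrt{6}$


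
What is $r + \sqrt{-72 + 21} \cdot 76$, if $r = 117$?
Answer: $117 + 76 i \sqrt{51} \approx 117.0 + 542.75 i$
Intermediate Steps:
$r + \sqrt{-72 + 21} \cdot 76 = 117 + \sqrt{-72 + 21} \cdot 76 = 117 + \sqrt{-51} \cdot 76 = 117 + i \sqrt{51} \cdot 76 = 117 + 76 i \sqrt{51}$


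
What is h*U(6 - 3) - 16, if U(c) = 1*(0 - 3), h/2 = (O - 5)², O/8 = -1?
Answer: -1030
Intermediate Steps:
O = -8 (O = 8*(-1) = -8)
h = 338 (h = 2*(-8 - 5)² = 2*(-13)² = 2*169 = 338)
U(c) = -3 (U(c) = 1*(-3) = -3)
h*U(6 - 3) - 16 = 338*(-3) - 16 = -1014 - 16 = -1030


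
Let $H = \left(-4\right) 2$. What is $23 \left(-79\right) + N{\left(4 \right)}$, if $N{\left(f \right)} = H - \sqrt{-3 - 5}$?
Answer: $-1825 - 2 i \sqrt{2} \approx -1825.0 - 2.8284 i$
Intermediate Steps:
$H = -8$
$N{\left(f \right)} = -8 - 2 i \sqrt{2}$ ($N{\left(f \right)} = -8 - \sqrt{-3 - 5} = -8 - \sqrt{-8} = -8 - 2 i \sqrt{2}$)
$23 \left(-79\right) + N{\left(4 \right)} = 23 \left(-79\right) - \left(8 + 2 i \sqrt{2}\right) = -1817 - \left(8 + 2 i \sqrt{2}\right) = -1825 - 2 i \sqrt{2}$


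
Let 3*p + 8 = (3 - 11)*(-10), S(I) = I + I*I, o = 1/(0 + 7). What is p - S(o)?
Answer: 1168/49 ≈ 23.837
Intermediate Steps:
o = 1/7 ≈ 0.14286
S(I) = I + I**2
p = 24 (p = -8/3 + ((3 - 11)*(-10))/3 = -8/3 + (-8*(-10))/3 = -8/3 + (1/3)*80 = -8/3 + 80/3 = 24)
p - S(o) = 24 - (1 + 1/7)/7 = 24 - 8/(7*7) = 24 - 1*8/49 = 24 - 8/49 = 1168/49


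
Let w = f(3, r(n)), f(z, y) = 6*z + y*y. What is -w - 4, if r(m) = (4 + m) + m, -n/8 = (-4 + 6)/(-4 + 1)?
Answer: -2134/9 ≈ -237.11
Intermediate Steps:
n = 16/3 (n = -8*(-4 + 6)/(-4 + 1) = -16/(-3) = -16*(-1)/3 = -8*(-2/3) = 16/3 ≈ 5.3333)
r(m) = 4 + 2*m
f(z, y) = y**2 + 6*z (f(z, y) = 6*z + y**2 = y**2 + 6*z)
w = 2098/9 (w = (4 + 2*(16/3))**2 + 6*3 = (4 + 32/3)**2 + 18 = (44/3)**2 + 18 = 1936/9 + 18 = 2098/9 ≈ 233.11)
-w - 4 = -1*2098/9 - 4 = -2098/9 - 4 = -2134/9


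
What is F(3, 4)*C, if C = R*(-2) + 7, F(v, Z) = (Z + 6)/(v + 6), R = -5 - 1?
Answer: 190/9 ≈ 21.111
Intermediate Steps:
R = -6
F(v, Z) = (6 + Z)/(6 + v)
C = 19 (C = -6*(-2) + 7 = 12 + 7 = 19)
F(3, 4)*C = ((6 + 4)/(6 + 3))*19 = (10/9)*19 = 190/9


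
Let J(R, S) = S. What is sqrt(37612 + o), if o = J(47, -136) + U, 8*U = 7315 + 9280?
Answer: sqrt(632806)/4 ≈ 198.87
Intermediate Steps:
U = 16595/8 (U = (7315 + 9280)/8 = (1/8)*16595 = 16595/8 ≈ 2074.4)
o = 15507/8 (o = -136 + 16595/8 = 15507/8 ≈ 1938.4)
sqrt(37612 + o) = sqrt(37612 + 15507/8) = sqrt(316403/8) = sqrt(632806)/4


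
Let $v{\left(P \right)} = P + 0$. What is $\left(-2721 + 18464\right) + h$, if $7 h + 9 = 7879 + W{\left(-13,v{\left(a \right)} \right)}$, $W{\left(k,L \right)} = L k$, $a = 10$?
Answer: $\frac{117941}{7} \approx 16849.0$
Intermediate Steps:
$v{\left(P \right)} = P$
$h = \frac{7740}{7}$ ($h = - \frac{9}{7} + \frac{7879 + 10 \left(-13\right)}{7} = - \frac{9}{7} + \frac{7879 - 130}{7} = - \frac{9}{7} + \frac{1}{7} \cdot 7749 = - \frac{9}{7} + 1107 = \frac{7740}{7} \approx 1105.7$)
$\left(-2721 + 18464\right) + h = \left(-2721 + 18464\right) + \frac{7740}{7} = 15743 + \frac{7740}{7} = \frac{117941}{7}$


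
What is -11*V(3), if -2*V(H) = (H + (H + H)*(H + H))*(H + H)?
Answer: 1287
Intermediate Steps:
V(H) = -H*(H + 4*H²) (V(H) = -(H + (H + H)*(H + H))*(H + H)/2 = -(H + (2*H)*(2*H))*2*H/2 = -(H + 4*H²)*2*H/2 = -H*(H + 4*H²))
-11*V(3) = -11*3²*(-1 - 4*3) = -99*(-1 - 12) = -99*(-13) = -11*(-117) = 1287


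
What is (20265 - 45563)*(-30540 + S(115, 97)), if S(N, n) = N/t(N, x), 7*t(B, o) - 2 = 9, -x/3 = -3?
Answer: 8478245230/11 ≈ 7.7075e+8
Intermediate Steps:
x = 9 (x = -3*(-3) = 9)
t(B, o) = 11/7 (t(B, o) = 2/7 + (⅐)*9 = 2/7 + 9/7 = 11/7)
S(N, n) = 7*N/11 (S(N, n) = N/(11/7) = N*(7/11) = 7*N/11)
(20265 - 45563)*(-30540 + S(115, 97)) = (20265 - 45563)*(-30540 + (7/11)*115) = -25298*(-30540 + 805/11) = -25298*(-335135/11) = 8478245230/11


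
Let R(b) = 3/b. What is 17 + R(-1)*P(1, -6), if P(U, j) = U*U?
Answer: 14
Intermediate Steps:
P(U, j) = U**2
17 + R(-1)*P(1, -6) = 17 + (3/(-1))*1**2 = 17 + (3*(-1))*1 = 17 - 3*1 = 17 - 3 = 14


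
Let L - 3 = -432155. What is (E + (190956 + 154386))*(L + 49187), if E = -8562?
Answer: -128974952700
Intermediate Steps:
L = -432152 (L = 3 - 432155 = -432152)
(E + (190956 + 154386))*(L + 49187) = (-8562 + (190956 + 154386))*(-432152 + 49187) = (-8562 + 345342)*(-382965) = 336780*(-382965) = -128974952700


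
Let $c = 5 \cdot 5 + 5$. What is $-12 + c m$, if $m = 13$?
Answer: $378$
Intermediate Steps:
$c = 30$ ($c = 25 + 5 = 30$)
$-12 + c m = -12 + 30 \cdot 13 = -12 + 390 = 378$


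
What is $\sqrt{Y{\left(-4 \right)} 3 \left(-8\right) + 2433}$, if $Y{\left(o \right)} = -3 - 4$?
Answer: $51$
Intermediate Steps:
$Y{\left(o \right)} = -7$ ($Y{\left(o \right)} = -3 - 4 = -7$)
$\sqrt{Y{\left(-4 \right)} 3 \left(-8\right) + 2433} = \sqrt{\left(-7\right) 3 \left(-8\right) + 2433} = \sqrt{\left(-21\right) \left(-8\right) + 2433} = \sqrt{168 + 2433} = \sqrt{2601} = 51$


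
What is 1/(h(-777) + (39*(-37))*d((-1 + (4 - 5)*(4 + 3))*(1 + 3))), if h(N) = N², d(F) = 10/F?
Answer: 16/9666879 ≈ 1.6551e-6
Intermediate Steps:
1/(h(-777) + (39*(-37))*d((-1 + (4 - 5)*(4 + 3))*(1 + 3))) = 1/((-777)² + (39*(-37))*(10/(((-1 + (4 - 5)*(4 + 3))*(1 + 3))))) = 1/(603729 - 14430/((-1 - 1*7)*4)) = 1/(603729 - 14430/((-1 - 7)*4)) = 1/(603729 - 14430/((-8*4))) = 1/(603729 - 14430/(-32)) = 1/(603729 - 14430*(-1)/32) = 1/(603729 - 1443*(-5/16)) = 1/(603729 + 7215/16) = 1/(9666879/16) = 16/9666879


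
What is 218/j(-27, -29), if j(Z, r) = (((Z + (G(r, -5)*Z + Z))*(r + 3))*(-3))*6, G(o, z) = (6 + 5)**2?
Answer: -109/777114 ≈ -0.00014026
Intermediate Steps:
G(o, z) = 121 (G(o, z) = 11**2 = 121)
j(Z, r) = -2214*Z*(3 + r) (j(Z, r) = (((Z + (121*Z + Z))*(r + 3))*(-3))*6 = (((Z + 122*Z)*(3 + r))*(-3))*6 = (((123*Z)*(3 + r))*(-3))*6 = ((123*Z*(3 + r))*(-3))*6 = -369*Z*(3 + r)*6 = -2214*Z*(3 + r))
218/j(-27, -29) = 218/((-2214*(-27)*(3 - 29))) = 218/((-2214*(-27)*(-26))) = 218/(-1554228) = 218*(-1/1554228) = -109/777114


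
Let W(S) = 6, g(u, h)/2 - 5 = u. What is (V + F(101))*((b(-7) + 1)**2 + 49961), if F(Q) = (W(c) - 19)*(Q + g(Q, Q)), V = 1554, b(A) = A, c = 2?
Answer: -125742455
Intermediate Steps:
g(u, h) = 10 + 2*u
F(Q) = -130 - 39*Q (F(Q) = (6 - 19)*(Q + (10 + 2*Q)) = -13*(10 + 3*Q) = -130 - 39*Q)
(V + F(101))*((b(-7) + 1)**2 + 49961) = (1554 + (-130 - 39*101))*((-7 + 1)**2 + 49961) = (1554 + (-130 - 3939))*((-6)**2 + 49961) = (1554 - 4069)*(36 + 49961) = -2515*49997 = -125742455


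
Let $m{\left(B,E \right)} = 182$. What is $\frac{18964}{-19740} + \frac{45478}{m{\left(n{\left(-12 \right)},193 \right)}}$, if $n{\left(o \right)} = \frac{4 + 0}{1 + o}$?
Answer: $\frac{15969362}{64155} \approx 248.92$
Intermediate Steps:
$n{\left(o \right)} = \frac{4}{1 + o}$
$\frac{18964}{-19740} + \frac{45478}{m{\left(n{\left(-12 \right)},193 \right)}} = \frac{18964}{-19740} + \frac{45478}{182} = 18964 \left(- \frac{1}{19740}\right) + 45478 \cdot \frac{1}{182} = - \frac{4741}{4935} + \frac{22739}{91} = \frac{15969362}{64155}$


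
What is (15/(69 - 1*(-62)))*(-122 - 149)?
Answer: -4065/131 ≈ -31.031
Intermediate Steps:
(15/(69 - 1*(-62)))*(-122 - 149) = (15/(69 + 62))*(-271) = (15/131)*(-271) = -4065/131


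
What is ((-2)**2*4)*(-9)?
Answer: -144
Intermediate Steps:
((-2)**2*4)*(-9) = (4*4)*(-9) = 16*(-9) = -144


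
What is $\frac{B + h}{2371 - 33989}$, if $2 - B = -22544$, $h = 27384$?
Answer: $- \frac{24965}{15809} \approx -1.5792$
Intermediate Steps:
$B = 22546$ ($B = 2 - -22544 = 2 + 22544 = 22546$)
$\frac{B + h}{2371 - 33989} = \frac{22546 + 27384}{2371 - 33989} = \frac{49930}{-31618} = 49930 \left(- \frac{1}{31618}\right) = - \frac{24965}{15809}$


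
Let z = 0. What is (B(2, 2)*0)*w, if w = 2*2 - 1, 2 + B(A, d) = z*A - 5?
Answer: 0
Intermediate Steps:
B(A, d) = -7 (B(A, d) = -2 + (0*A - 5) = -2 + (0 - 5) = -2 - 5 = -7)
w = 3 (w = 4 - 1 = 3)
(B(2, 2)*0)*w = -7*0*3 = 0*3 = 0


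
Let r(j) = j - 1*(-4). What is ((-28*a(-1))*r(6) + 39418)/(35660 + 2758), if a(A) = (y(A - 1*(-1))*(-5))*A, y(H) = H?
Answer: 19709/19209 ≈ 1.0260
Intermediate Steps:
r(j) = 4 + j (r(j) = j + 4 = 4 + j)
a(A) = A*(-5 - 5*A) (a(A) = ((A - 1*(-1))*(-5))*A = ((A + 1)*(-5))*A = ((1 + A)*(-5))*A = (-5 - 5*A)*A = A*(-5 - 5*A))
((-28*a(-1))*r(6) + 39418)/(35660 + 2758) = ((-(-140)*(-1)*(1 - 1))*(4 + 6) + 39418)/(35660 + 2758) = (-(-140)*(-1)*0*10 + 39418)/38418 = (-28*0*10 + 39418)*(1/38418) = (0*10 + 39418)*(1/38418) = (0 + 39418)*(1/38418) = 39418*(1/38418) = 19709/19209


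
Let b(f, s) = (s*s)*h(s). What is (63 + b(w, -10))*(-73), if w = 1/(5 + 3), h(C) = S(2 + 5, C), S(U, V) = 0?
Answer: -4599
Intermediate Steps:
h(C) = 0
w = ⅛ (w = 1/8 = ⅛ ≈ 0.12500)
b(f, s) = 0 (b(f, s) = (s*s)*0 = s²*0 = 0)
(63 + b(w, -10))*(-73) = (63 + 0)*(-73) = 63*(-73) = -4599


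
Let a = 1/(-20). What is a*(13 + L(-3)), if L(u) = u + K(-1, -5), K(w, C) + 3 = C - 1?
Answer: -1/20 ≈ -0.050000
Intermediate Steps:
K(w, C) = -4 + C (K(w, C) = -3 + (C - 1) = -3 + (-1 + C) = -4 + C)
a = -1/20 ≈ -0.050000
L(u) = -9 + u (L(u) = u + (-4 - 5) = u - 9 = -9 + u)
a*(13 + L(-3)) = -(13 + (-9 - 3))/20 = -(13 - 12)/20 = -1/20*1 = -1/20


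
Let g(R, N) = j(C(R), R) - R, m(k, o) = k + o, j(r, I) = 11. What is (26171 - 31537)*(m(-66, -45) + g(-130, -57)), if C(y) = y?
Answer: -160980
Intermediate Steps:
g(R, N) = 11 - R
(26171 - 31537)*(m(-66, -45) + g(-130, -57)) = (26171 - 31537)*((-66 - 45) + (11 - 1*(-130))) = -5366*(-111 + (11 + 130)) = -5366*(-111 + 141) = -5366*30 = -160980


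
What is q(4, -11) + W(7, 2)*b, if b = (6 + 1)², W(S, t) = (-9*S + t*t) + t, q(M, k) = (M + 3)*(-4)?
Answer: -2821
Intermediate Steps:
q(M, k) = -12 - 4*M (q(M, k) = (3 + M)*(-4) = -12 - 4*M)
W(S, t) = t + t² - 9*S (W(S, t) = (-9*S + t²) + t = (t² - 9*S) + t = t + t² - 9*S)
b = 49 (b = 7² = 49)
q(4, -11) + W(7, 2)*b = (-12 - 4*4) + (2 + 2² - 9*7)*49 = (-12 - 16) + (2 + 4 - 63)*49 = -28 - 57*49 = -28 - 2793 = -2821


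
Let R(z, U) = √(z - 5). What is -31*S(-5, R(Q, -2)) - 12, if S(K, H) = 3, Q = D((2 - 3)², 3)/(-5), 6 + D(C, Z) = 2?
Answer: -105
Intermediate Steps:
D(C, Z) = -4 (D(C, Z) = -6 + 2 = -4)
Q = ⅘ (Q = -4/(-5) = -4*(-⅕) = ⅘ ≈ 0.80000)
R(z, U) = √(-5 + z)
-31*S(-5, R(Q, -2)) - 12 = -31*3 - 12 = -93 - 12 = -105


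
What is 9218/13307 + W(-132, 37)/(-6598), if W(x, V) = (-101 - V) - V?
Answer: 63149089/87799586 ≈ 0.71924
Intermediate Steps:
W(x, V) = -101 - 2*V
9218/13307 + W(-132, 37)/(-6598) = 9218/13307 + (-101 - 2*37)/(-6598) = 9218*(1/13307) + (-101 - 74)*(-1/6598) = 9218/13307 - 175*(-1/6598) = 9218/13307 + 175/6598 = 63149089/87799586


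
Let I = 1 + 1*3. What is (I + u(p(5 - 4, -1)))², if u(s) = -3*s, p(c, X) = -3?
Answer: 169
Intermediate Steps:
I = 4 (I = 1 + 3 = 4)
(I + u(p(5 - 4, -1)))² = (4 - 3*(-3))² = (4 + 9)² = 13² = 169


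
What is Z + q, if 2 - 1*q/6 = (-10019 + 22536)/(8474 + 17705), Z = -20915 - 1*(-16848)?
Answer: -106230947/26179 ≈ -4057.9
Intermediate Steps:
Z = -4067 (Z = -20915 + 16848 = -4067)
q = 239046/26179 (q = 12 - 6*(-10019 + 22536)/(8474 + 17705) = 12 - 75102/26179 = 239046/26179 ≈ 9.1312)
Z + q = -4067 + 239046/26179 = -106230947/26179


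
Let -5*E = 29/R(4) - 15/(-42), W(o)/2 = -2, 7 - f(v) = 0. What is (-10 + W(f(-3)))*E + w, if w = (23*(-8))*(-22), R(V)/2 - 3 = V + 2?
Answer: 182408/45 ≈ 4053.5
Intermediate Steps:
f(v) = 7 (f(v) = 7 - 1*0 = 7 + 0 = 7)
R(V) = 10 + 2*V (R(V) = 6 + 2*(V + 2) = 6 + 2*(2 + V) = 6 + (4 + 2*V) = 10 + 2*V)
w = 4048 (w = -184*(-22) = 4048)
W(o) = -4 (W(o) = 2*(-2) = -4)
E = -124/315 (E = -(29/(10 + 2*4) - 15/(-42))/5 = -(29/(10 + 8) - 15*(-1/42))/5 = -(29/18 + 5/14)/5 = -⅕*124/63 = -124/315 ≈ -0.39365)
(-10 + W(f(-3)))*E + w = (-10 - 4)*(-124/315) + 4048 = -14*(-124/315) + 4048 = 248/45 + 4048 = 182408/45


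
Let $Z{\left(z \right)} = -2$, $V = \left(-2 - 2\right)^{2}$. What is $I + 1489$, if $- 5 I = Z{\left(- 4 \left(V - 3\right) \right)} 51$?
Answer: $\frac{7547}{5} \approx 1509.4$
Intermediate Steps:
$V = 16$ ($V = \left(-4\right)^{2} = 16$)
$I = \frac{102}{5}$ ($I = - \frac{\left(-2\right) 51}{5} = \left(- \frac{1}{5}\right) \left(-102\right) = \frac{102}{5} \approx 20.4$)
$I + 1489 = \frac{102}{5} + 1489 = \frac{7547}{5}$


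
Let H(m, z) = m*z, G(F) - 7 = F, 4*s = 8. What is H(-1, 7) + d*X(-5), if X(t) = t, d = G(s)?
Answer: -52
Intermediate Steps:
s = 2 (s = (¼)*8 = 2)
G(F) = 7 + F
d = 9 (d = 7 + 2 = 9)
H(-1, 7) + d*X(-5) = -1*7 + 9*(-5) = -7 - 45 = -52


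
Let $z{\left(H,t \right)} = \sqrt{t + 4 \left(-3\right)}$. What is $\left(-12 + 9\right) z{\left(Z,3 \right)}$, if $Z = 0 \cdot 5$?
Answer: $- 9 i \approx - 9.0 i$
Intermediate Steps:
$Z = 0$
$z{\left(H,t \right)} = \sqrt{-12 + t}$ ($z{\left(H,t \right)} = \sqrt{t - 12} = \sqrt{-12 + t}$)
$\left(-12 + 9\right) z{\left(Z,3 \right)} = \left(-12 + 9\right) \sqrt{-12 + 3} = - 3 \sqrt{-9} = - 3 \cdot 3 i = - 9 i$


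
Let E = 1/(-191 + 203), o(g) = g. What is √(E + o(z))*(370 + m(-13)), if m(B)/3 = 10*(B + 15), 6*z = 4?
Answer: 215*√3 ≈ 372.39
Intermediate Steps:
z = ⅔ (z = (⅙)*4 = ⅔ ≈ 0.66667)
E = 1/12 ≈ 0.083333
m(B) = 450 + 30*B (m(B) = 3*(10*(B + 15)) = 3*(10*(15 + B)) = 3*(150 + 10*B) = 450 + 30*B)
√(E + o(z))*(370 + m(-13)) = √(1/12 + ⅔)*(370 + (450 + 30*(-13))) = √(¾)*(370 + (450 - 390)) = (√3/2)*(370 + 60) = (√3/2)*430 = 215*√3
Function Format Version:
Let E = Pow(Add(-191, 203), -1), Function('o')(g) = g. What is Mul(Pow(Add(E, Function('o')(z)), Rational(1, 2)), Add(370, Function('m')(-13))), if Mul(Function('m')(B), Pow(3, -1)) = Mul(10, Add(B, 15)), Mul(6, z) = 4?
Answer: Mul(215, Pow(3, Rational(1, 2))) ≈ 372.39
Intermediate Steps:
z = Rational(2, 3) (z = Mul(Rational(1, 6), 4) = Rational(2, 3) ≈ 0.66667)
E = Rational(1, 12) (E = Pow(12, -1) = Rational(1, 12) ≈ 0.083333)
Function('m')(B) = Add(450, Mul(30, B)) (Function('m')(B) = Mul(3, Mul(10, Add(B, 15))) = Mul(3, Mul(10, Add(15, B))) = Mul(3, Add(150, Mul(10, B))) = Add(450, Mul(30, B)))
Mul(Pow(Add(E, Function('o')(z)), Rational(1, 2)), Add(370, Function('m')(-13))) = Mul(Pow(Add(Rational(1, 12), Rational(2, 3)), Rational(1, 2)), Add(370, Add(450, Mul(30, -13)))) = Mul(Pow(Rational(3, 4), Rational(1, 2)), Add(370, Add(450, -390))) = Mul(Mul(Rational(1, 2), Pow(3, Rational(1, 2))), Add(370, 60)) = Mul(Mul(Rational(1, 2), Pow(3, Rational(1, 2))), 430) = Mul(215, Pow(3, Rational(1, 2)))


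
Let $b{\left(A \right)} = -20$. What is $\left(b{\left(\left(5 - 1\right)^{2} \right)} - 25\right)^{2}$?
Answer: $2025$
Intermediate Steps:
$\left(b{\left(\left(5 - 1\right)^{2} \right)} - 25\right)^{2} = \left(-20 - 25\right)^{2} = \left(-45\right)^{2} = 2025$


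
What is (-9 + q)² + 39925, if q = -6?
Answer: 40150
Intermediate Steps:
(-9 + q)² + 39925 = (-9 - 6)² + 39925 = (-15)² + 39925 = 225 + 39925 = 40150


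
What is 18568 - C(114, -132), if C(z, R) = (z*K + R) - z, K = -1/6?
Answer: 18833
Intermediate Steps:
K = -⅙ (K = -1*⅙ = -⅙ ≈ -0.16667)
C(z, R) = R - 7*z/6 (C(z, R) = (z*(-⅙) + R) - z = (-z/6 + R) - z = (R - z/6) - z = R - 7*z/6)
18568 - C(114, -132) = 18568 - (-132 - 7/6*114) = 18568 - (-132 - 133) = 18568 - 1*(-265) = 18568 + 265 = 18833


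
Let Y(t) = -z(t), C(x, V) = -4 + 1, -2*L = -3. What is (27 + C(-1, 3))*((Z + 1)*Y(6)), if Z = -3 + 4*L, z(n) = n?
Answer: -576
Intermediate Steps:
L = 3/2 (L = -½*(-3) = 3/2 ≈ 1.5000)
C(x, V) = -3
Z = 3 (Z = -3 + 4*(3/2) = -3 + 6 = 3)
Y(t) = -t
(27 + C(-1, 3))*((Z + 1)*Y(6)) = (27 - 3)*((3 + 1)*(-1*6)) = 24*(4*(-6)) = 24*(-24) = -576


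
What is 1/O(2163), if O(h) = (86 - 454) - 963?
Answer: -1/1331 ≈ -0.00075131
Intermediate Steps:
O(h) = -1331 (O(h) = -368 - 963 = -1331)
1/O(2163) = 1/(-1331) = -1/1331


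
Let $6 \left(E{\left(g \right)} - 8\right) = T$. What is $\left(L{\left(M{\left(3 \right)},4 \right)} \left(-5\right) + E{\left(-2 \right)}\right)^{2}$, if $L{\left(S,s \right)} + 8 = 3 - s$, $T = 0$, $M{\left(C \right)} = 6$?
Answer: $2809$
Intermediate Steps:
$E{\left(g \right)} = 8$ ($E{\left(g \right)} = 8 + \frac{1}{6} \cdot 0 = 8 + 0 = 8$)
$L{\left(S,s \right)} = -5 - s$ ($L{\left(S,s \right)} = -8 - \left(-3 + s\right) = -5 - s$)
$\left(L{\left(M{\left(3 \right)},4 \right)} \left(-5\right) + E{\left(-2 \right)}\right)^{2} = \left(\left(-5 - 4\right) \left(-5\right) + 8\right)^{2} = \left(\left(-9\right) \left(-5\right) + 8\right)^{2} = \left(45 + 8\right)^{2} = 53^{2} = 2809$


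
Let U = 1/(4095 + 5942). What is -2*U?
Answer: -2/10037 ≈ -0.00019926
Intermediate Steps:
U = 1/10037 ≈ 9.9631e-5
-2*U = -2*1/10037 = -2/10037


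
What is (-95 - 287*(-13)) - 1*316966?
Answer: -313330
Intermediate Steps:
(-95 - 287*(-13)) - 1*316966 = (-95 + 3731) - 316966 = 3636 - 316966 = -313330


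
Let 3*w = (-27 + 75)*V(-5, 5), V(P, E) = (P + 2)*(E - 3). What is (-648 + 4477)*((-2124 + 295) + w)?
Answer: -7370825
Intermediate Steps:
V(P, E) = (-3 + E)*(2 + P) (V(P, E) = (2 + P)*(-3 + E) = (-3 + E)*(2 + P))
w = -96 (w = ((-27 + 75)*(-6 - 3*(-5) + 2*5 + 5*(-5)))/3 = (48*(-6 + 15 + 10 - 25))/3 = (48*(-6))/3 = (1/3)*(-288) = -96)
(-648 + 4477)*((-2124 + 295) + w) = (-648 + 4477)*((-2124 + 295) - 96) = 3829*(-1829 - 96) = 3829*(-1925) = -7370825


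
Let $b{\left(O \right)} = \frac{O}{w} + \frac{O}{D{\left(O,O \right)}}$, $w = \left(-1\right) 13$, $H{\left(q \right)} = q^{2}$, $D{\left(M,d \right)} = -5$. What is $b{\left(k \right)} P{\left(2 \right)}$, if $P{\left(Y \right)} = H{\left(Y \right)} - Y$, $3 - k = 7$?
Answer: $\frac{144}{65} \approx 2.2154$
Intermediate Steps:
$k = -4$ ($k = 3 - 7 = -4$)
$P{\left(Y \right)} = Y^{2} - Y$
$w = -13$
$b{\left(O \right)} = - \frac{18 O}{65}$ ($b{\left(O \right)} = \frac{O}{-13} + \frac{O}{-5} = O \left(- \frac{1}{13}\right) + O \left(- \frac{1}{5}\right) = - \frac{O}{13} - \frac{O}{5} = - \frac{18 O}{65}$)
$b{\left(k \right)} P{\left(2 \right)} = \left(- \frac{18}{65}\right) \left(-4\right) 2 \left(-1 + 2\right) = \frac{72 \cdot 2 \cdot 1}{65} = \frac{72}{65} \cdot 2 = \frac{144}{65}$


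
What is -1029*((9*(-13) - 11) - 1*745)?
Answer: 898317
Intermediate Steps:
-1029*((9*(-13) - 11) - 1*745) = -1029*((-117 - 11) - 745) = -1029*(-128 - 745) = -1029*(-873) = 898317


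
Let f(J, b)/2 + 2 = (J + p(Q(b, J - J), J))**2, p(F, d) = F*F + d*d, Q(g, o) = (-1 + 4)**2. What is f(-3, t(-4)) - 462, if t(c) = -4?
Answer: 14672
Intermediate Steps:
Q(g, o) = 9 (Q(g, o) = 3**2 = 9)
p(F, d) = F**2 + d**2
f(J, b) = -4 + 2*(81 + J + J**2)**2 (f(J, b) = -4 + 2*(J + (9**2 + J**2))**2 = -4 + 2*(J + (81 + J**2))**2 = -4 + 2*(81 + J + J**2)**2)
f(-3, t(-4)) - 462 = (-4 + 2*(81 - 3 + (-3)**2)**2) - 462 = (-4 + 2*(81 - 3 + 9)**2) - 462 = (-4 + 2*87**2) - 462 = (-4 + 2*7569) - 462 = (-4 + 15138) - 462 = 15134 - 462 = 14672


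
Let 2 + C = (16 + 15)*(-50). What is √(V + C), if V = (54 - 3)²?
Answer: √1049 ≈ 32.388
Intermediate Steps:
C = -1552 (C = -2 + (16 + 15)*(-50) = -2 + 31*(-50) = -2 - 1550 = -1552)
V = 2601 (V = 51² = 2601)
√(V + C) = √(2601 - 1552) = √1049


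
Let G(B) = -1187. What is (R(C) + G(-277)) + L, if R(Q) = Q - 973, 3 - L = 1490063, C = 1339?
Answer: -1490881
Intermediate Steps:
L = -1490060 (L = 3 - 1*1490063 = 3 - 1490063 = -1490060)
R(Q) = -973 + Q
(R(C) + G(-277)) + L = ((-973 + 1339) - 1187) - 1490060 = (366 - 1187) - 1490060 = -821 - 1490060 = -1490881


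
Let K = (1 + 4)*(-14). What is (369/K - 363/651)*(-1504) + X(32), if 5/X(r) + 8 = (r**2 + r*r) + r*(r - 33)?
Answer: 2728599687/311240 ≈ 8766.9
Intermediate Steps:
K = -70 (K = 5*(-14) = -70)
X(r) = 5/(-8 + 2*r**2 + r*(-33 + r)) (X(r) = 5/(-8 + ((r**2 + r*r) + r*(r - 33))) = 5/(-8 + ((r**2 + r**2) + r*(-33 + r))) = 5/(-8 + (2*r**2 + r*(-33 + r))) = 5/(-8 + 2*r**2 + r*(-33 + r)))
(369/K - 363/651)*(-1504) + X(32) = (369/(-70) - 363/651)*(-1504) + 5/(-8 - 33*32 + 3*32**2) = (369*(-1/70) - 363*1/651)*(-1504) + 5/(-8 - 1056 + 3*1024) = (-369/70 - 121/217)*(-1504) + 5/(-8 - 1056 + 3072) = -1807/310*(-1504) + 5/2008 = 1358864/155 + 5*(1/2008) = 1358864/155 + 5/2008 = 2728599687/311240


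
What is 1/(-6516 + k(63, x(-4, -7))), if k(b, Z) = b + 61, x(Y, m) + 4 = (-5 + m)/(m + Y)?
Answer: -1/6392 ≈ -0.00015645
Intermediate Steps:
x(Y, m) = -4 + (-5 + m)/(Y + m) (x(Y, m) = -4 + (-5 + m)/(m + Y) = -4 + (-5 + m)/(Y + m))
k(b, Z) = 61 + b
1/(-6516 + k(63, x(-4, -7))) = 1/(-6516 + (61 + 63)) = 1/(-6516 + 124) = 1/(-6392) = -1/6392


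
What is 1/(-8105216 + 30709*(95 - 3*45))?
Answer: -1/9333576 ≈ -1.0714e-7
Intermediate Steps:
1/(-8105216 + 30709*(95 - 3*45)) = 1/(-8105216 + 30709*(95 - 1*135)) = 1/(-8105216 + 30709*(95 - 135)) = 1/(-8105216 + 30709*(-40)) = 1/(-8105216 - 1228360) = 1/(-9333576) = -1/9333576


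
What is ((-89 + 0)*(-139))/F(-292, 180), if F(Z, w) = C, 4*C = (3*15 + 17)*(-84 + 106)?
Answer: 12371/341 ≈ 36.279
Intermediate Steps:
C = 341 (C = ((3*15 + 17)*(-84 + 106))/4 = ((45 + 17)*22)/4 = (62*22)/4 = (¼)*1364 = 341)
F(Z, w) = 341
((-89 + 0)*(-139))/F(-292, 180) = ((-89 + 0)*(-139))/341 = -89*(-139)*(1/341) = 12371*(1/341) = 12371/341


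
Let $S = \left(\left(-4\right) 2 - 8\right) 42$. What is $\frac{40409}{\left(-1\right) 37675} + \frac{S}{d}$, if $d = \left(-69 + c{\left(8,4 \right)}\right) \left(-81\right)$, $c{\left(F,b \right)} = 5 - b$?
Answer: $- \frac{20657531}{17292825} \approx -1.1946$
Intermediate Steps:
$d = 5508$ ($d = \left(-69 + \left(5 - 4\right)\right) \left(-81\right) = \left(-69 + 1\right) \left(-81\right) = \left(-68\right) \left(-81\right) = 5508$)
$S = -672$ ($S = \left(-8 - 8\right) 42 = \left(-16\right) 42 = -672$)
$\frac{40409}{\left(-1\right) 37675} + \frac{S}{d} = \frac{40409}{\left(-1\right) 37675} - \frac{672}{5508} = \frac{40409}{-37675} - \frac{56}{459} = 40409 \left(- \frac{1}{37675}\right) - \frac{56}{459} = - \frac{40409}{37675} - \frac{56}{459} = - \frac{20657531}{17292825}$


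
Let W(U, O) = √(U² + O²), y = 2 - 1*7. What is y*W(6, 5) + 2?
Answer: 2 - 5*√61 ≈ -37.051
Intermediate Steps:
y = -5 (y = 2 - 7 = -5)
W(U, O) = √(O² + U²)
y*W(6, 5) + 2 = -5*√(5² + 6²) + 2 = -5*√(25 + 36) + 2 = -5*√61 + 2 = 2 - 5*√61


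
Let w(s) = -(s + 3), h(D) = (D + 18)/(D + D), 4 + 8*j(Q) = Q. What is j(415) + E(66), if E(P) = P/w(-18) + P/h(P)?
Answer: 44657/280 ≈ 159.49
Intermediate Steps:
j(Q) = -1/2 + Q/8
h(D) = (18 + D)/(2*D) (h(D) = (18 + D)/((2*D)) = (18 + D)*(1/(2*D)) = (18 + D)/(2*D))
w(s) = -3 - s (w(s) = -(3 + s) = -3 - s)
E(P) = P/15 + 2*P**2/(18 + P) (E(P) = P/(-3 - 1*(-18)) + P/(((18 + P)/(2*P))) = P/(-3 + 18) + P*(2*P/(18 + P)) = P/15 + 2*P**2/(18 + P))
j(415) + E(66) = (-1/2 + (1/8)*415) + (1/15)*66*(18 + 31*66)/(18 + 66) = (-1/2 + 415/8) + (1/15)*66*(18 + 2046)/84 = 411/8 + (1/15)*66*(1/84)*2064 = 411/8 + 3784/35 = 44657/280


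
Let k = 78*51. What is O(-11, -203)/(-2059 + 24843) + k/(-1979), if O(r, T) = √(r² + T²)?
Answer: -3978/1979 + √41330/22784 ≈ -2.0012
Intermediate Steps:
O(r, T) = √(T² + r²)
k = 3978
O(-11, -203)/(-2059 + 24843) + k/(-1979) = √((-203)² + (-11)²)/(-2059 + 24843) + 3978/(-1979) = √(41209 + 121)/22784 + 3978*(-1/1979) = √41330*(1/22784) - 3978/1979 = √41330/22784 - 3978/1979 = -3978/1979 + √41330/22784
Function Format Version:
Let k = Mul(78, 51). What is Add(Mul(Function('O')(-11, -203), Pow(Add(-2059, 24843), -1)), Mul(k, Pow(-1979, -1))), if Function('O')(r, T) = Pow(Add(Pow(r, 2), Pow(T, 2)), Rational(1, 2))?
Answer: Add(Rational(-3978, 1979), Mul(Rational(1, 22784), Pow(41330, Rational(1, 2)))) ≈ -2.0012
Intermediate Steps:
Function('O')(r, T) = Pow(Add(Pow(T, 2), Pow(r, 2)), Rational(1, 2))
k = 3978
Add(Mul(Function('O')(-11, -203), Pow(Add(-2059, 24843), -1)), Mul(k, Pow(-1979, -1))) = Add(Mul(Pow(Add(Pow(-203, 2), Pow(-11, 2)), Rational(1, 2)), Pow(Add(-2059, 24843), -1)), Mul(3978, Pow(-1979, -1))) = Add(Mul(Pow(Add(41209, 121), Rational(1, 2)), Pow(22784, -1)), Mul(3978, Rational(-1, 1979))) = Add(Mul(Pow(41330, Rational(1, 2)), Rational(1, 22784)), Rational(-3978, 1979)) = Add(Mul(Rational(1, 22784), Pow(41330, Rational(1, 2))), Rational(-3978, 1979)) = Add(Rational(-3978, 1979), Mul(Rational(1, 22784), Pow(41330, Rational(1, 2))))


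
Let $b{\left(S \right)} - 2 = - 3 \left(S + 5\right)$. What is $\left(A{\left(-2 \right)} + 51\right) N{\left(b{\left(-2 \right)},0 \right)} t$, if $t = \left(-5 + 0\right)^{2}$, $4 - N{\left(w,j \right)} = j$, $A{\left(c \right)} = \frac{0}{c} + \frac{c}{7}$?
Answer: $\frac{35500}{7} \approx 5071.4$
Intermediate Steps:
$b{\left(S \right)} = -13 - 3 S$ ($b{\left(S \right)} = 2 - 3 \left(S + 5\right) = 2 - 3 \left(5 + S\right) = 2 - \left(15 + 3 S\right) = -13 - 3 S$)
$A{\left(c \right)} = \frac{c}{7}$ ($A{\left(c \right)} = 0 + c \frac{1}{7} = 0 + \frac{c}{7} = \frac{c}{7}$)
$N{\left(w,j \right)} = 4 - j$
$t = 25$ ($t = \left(-5\right)^{2} = 25$)
$\left(A{\left(-2 \right)} + 51\right) N{\left(b{\left(-2 \right)},0 \right)} t = \left(\frac{1}{7} \left(-2\right) + 51\right) \left(4 - 0\right) 25 = \left(- \frac{2}{7} + 51\right) \left(4 + 0\right) 25 = \frac{355 \cdot 4 \cdot 25}{7} = \frac{355}{7} \cdot 100 = \frac{35500}{7}$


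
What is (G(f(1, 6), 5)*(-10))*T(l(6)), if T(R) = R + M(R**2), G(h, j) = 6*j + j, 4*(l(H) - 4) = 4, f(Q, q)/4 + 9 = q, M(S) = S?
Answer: -10500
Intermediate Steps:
f(Q, q) = -36 + 4*q
l(H) = 5 (l(H) = 4 + (1/4)*4 = 4 + 1 = 5)
G(h, j) = 7*j
T(R) = R + R**2
(G(f(1, 6), 5)*(-10))*T(l(6)) = ((7*5)*(-10))*(5*(1 + 5)) = (35*(-10))*(5*6) = -350*30 = -10500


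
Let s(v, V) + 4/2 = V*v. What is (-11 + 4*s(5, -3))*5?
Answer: -395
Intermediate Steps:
s(v, V) = -2 + V*v
(-11 + 4*s(5, -3))*5 = (-11 + 4*(-2 - 3*5))*5 = (-11 + 4*(-2 - 15))*5 = (-11 + 4*(-17))*5 = (-11 - 68)*5 = -79*5 = -395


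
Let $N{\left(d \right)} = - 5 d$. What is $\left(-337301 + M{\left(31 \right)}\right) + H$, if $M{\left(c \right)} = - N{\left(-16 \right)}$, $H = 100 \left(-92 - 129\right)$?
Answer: $-359481$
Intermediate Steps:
$H = -22100$ ($H = 100 \left(-221\right) = -22100$)
$M{\left(c \right)} = -80$ ($M{\left(c \right)} = - \left(-5\right) \left(-16\right) = \left(-1\right) 80 = -80$)
$\left(-337301 + M{\left(31 \right)}\right) + H = \left(-337301 - 80\right) - 22100 = -337381 - 22100 = -359481$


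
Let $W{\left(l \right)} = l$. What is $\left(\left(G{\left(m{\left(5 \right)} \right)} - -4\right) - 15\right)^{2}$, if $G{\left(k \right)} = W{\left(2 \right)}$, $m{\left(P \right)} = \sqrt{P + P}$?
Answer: $81$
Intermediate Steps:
$m{\left(P \right)} = \sqrt{2} \sqrt{P}$ ($m{\left(P \right)} = \sqrt{2 P} = \sqrt{2} \sqrt{P}$)
$G{\left(k \right)} = 2$
$\left(\left(G{\left(m{\left(5 \right)} \right)} - -4\right) - 15\right)^{2} = \left(\left(2 - -4\right) - 15\right)^{2} = \left(\left(2 + 4\right) - 15\right)^{2} = \left(6 - 15\right)^{2} = \left(-9\right)^{2} = 81$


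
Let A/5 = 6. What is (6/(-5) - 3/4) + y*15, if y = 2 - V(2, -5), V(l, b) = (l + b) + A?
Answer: -7539/20 ≈ -376.95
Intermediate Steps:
A = 30 (A = 5*6 = 30)
V(l, b) = 30 + b + l (V(l, b) = (l + b) + 30 = (b + l) + 30 = 30 + b + l)
y = -25 (y = 2 - (30 - 5 + 2) = 2 - 1*27 = 2 - 27 = -25)
(6/(-5) - 3/4) + y*15 = (6/(-5) - 3/4) - 25*15 = (6*(-⅕) - 3*¼) - 375 = (-6/5 - ¾) - 375 = -39/20 - 375 = -7539/20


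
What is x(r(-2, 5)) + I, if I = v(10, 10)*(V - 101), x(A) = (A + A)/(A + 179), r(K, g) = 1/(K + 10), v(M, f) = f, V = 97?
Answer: -57318/1433 ≈ -39.999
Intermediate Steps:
r(K, g) = 1/(10 + K)
x(A) = 2*A/(179 + A) (x(A) = (2*A)/(179 + A) = 2*A/(179 + A))
I = -40 (I = 10*(97 - 101) = 10*(-4) = -40)
x(r(-2, 5)) + I = 2/((10 - 2)*(179 + 1/(10 - 2))) - 40 = 2/(8*(179 + 1/8)) - 40 = 2*(⅛)/(179 + ⅛) - 40 = 2*(⅛)/(1433/8) - 40 = 2*(⅛)*(8/1433) - 40 = 2/1433 - 40 = -57318/1433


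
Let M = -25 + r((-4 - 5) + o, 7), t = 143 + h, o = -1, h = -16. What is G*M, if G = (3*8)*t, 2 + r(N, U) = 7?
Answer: -60960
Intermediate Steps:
r(N, U) = 5 (r(N, U) = -2 + 7 = 5)
t = 127 (t = 143 - 16 = 127)
G = 3048 (G = (3*8)*127 = 24*127 = 3048)
M = -20 (M = -25 + 5 = -20)
G*M = 3048*(-20) = -60960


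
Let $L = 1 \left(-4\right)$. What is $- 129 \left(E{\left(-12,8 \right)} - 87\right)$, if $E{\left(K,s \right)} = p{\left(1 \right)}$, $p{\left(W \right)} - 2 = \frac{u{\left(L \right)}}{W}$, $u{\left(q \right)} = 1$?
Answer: $10836$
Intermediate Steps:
$L = -4$
$p{\left(W \right)} = 2 + \frac{1}{W}$ ($p{\left(W \right)} = 2 + 1 \frac{1}{W} = 2 + \frac{1}{W}$)
$E{\left(K,s \right)} = 3$ ($E{\left(K,s \right)} = 2 + 1^{-1} = 2 + 1 = 3$)
$- 129 \left(E{\left(-12,8 \right)} - 87\right) = - 129 \left(3 - 87\right) = \left(-129\right) \left(-84\right) = 10836$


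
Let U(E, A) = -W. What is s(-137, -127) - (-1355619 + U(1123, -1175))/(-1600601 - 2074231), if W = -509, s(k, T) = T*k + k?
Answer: 31716797437/1837416 ≈ 17262.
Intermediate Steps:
s(k, T) = k + T*k
U(E, A) = 509 (U(E, A) = -1*(-509) = 509)
s(-137, -127) - (-1355619 + U(1123, -1175))/(-1600601 - 2074231) = -137*(1 - 127) - (-1355619 + 509)/(-1600601 - 2074231) = -137*(-126) - (-1355110)/(-3674832) = 17262 - (-1355110)*(-1)/3674832 = 17262 - 1*677555/1837416 = 17262 - 677555/1837416 = 31716797437/1837416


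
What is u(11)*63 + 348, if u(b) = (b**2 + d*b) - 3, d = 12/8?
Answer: 17643/2 ≈ 8821.5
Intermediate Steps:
d = 3/2 (d = 12*(1/8) = 3/2 ≈ 1.5000)
u(b) = -3 + b**2 + 3*b/2 (u(b) = (b**2 + 3*b/2) - 3 = -3 + b**2 + 3*b/2)
u(11)*63 + 348 = (-3 + 11**2 + (3/2)*11)*63 + 348 = (-3 + 121 + 33/2)*63 + 348 = (269/2)*63 + 348 = 16947/2 + 348 = 17643/2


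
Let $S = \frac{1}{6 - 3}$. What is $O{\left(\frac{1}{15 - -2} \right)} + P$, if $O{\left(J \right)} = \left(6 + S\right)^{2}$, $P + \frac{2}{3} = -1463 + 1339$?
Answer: $- \frac{761}{9} \approx -84.556$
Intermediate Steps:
$S = \frac{1}{3} \approx 0.33333$
$P = - \frac{374}{3}$ ($P = - \frac{2}{3} + \left(-1463 + 1339\right) = - \frac{2}{3} - 124 = - \frac{374}{3} \approx -124.67$)
$O{\left(J \right)} = \frac{361}{9}$ ($O{\left(J \right)} = \left(6 + \frac{1}{3}\right)^{2} = \left(\frac{19}{3}\right)^{2} = \frac{361}{9}$)
$O{\left(\frac{1}{15 - -2} \right)} + P = \frac{361}{9} - \frac{374}{3} = - \frac{761}{9}$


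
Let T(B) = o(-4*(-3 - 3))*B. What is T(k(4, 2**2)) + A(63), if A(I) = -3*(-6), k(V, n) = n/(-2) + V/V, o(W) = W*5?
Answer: -102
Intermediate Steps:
o(W) = 5*W
k(V, n) = 1 - n/2 (k(V, n) = n*(-1/2) + 1 = -n/2 + 1 = 1 - n/2)
A(I) = 18
T(B) = 120*B (T(B) = (5*(-4*(-3 - 3)))*B = (5*(-4*(-6)))*B = (5*24)*B = 120*B)
T(k(4, 2**2)) + A(63) = 120*(1 - 1/2*2**2) + 18 = 120*(1 - 1/2*4) + 18 = 120*(1 - 2) + 18 = 120*(-1) + 18 = -120 + 18 = -102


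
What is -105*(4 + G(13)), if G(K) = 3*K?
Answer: -4515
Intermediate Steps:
-105*(4 + G(13)) = -105*(4 + 3*13) = -105*(4 + 39) = -105*43 = -4515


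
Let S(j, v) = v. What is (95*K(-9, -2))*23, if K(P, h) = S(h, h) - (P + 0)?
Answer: 15295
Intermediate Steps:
K(P, h) = h - P (K(P, h) = h - (P + 0) = h - P)
(95*K(-9, -2))*23 = (95*(-2 - 1*(-9)))*23 = (95*(-2 + 9))*23 = (95*7)*23 = 665*23 = 15295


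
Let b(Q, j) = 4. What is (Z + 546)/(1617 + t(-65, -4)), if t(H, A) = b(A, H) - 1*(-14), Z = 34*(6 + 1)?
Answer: 784/1635 ≈ 0.47951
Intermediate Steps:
Z = 238 (Z = 34*7 = 238)
t(H, A) = 18 (t(H, A) = 4 - 1*(-14) = 4 + 14 = 18)
(Z + 546)/(1617 + t(-65, -4)) = (238 + 546)/(1617 + 18) = 784/1635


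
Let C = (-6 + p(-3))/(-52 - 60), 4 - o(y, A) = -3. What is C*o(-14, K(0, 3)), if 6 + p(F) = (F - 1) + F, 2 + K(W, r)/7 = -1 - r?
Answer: 19/16 ≈ 1.1875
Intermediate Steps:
K(W, r) = -21 - 7*r (K(W, r) = -14 + 7*(-1 - r) = -14 + (-7 - 7*r) = -21 - 7*r)
o(y, A) = 7 (o(y, A) = 4 - 1*(-3) = 4 + 3 = 7)
p(F) = -7 + 2*F (p(F) = -6 + ((F - 1) + F) = -6 + ((-1 + F) + F) = -6 + (-1 + 2*F) = -7 + 2*F)
C = 19/112 (C = (-6 + (-7 + 2*(-3)))/(-52 - 60) = (-6 + (-7 - 6))/(-112) = (-6 - 13)*(-1/112) = -19*(-1/112) = 19/112 ≈ 0.16964)
C*o(-14, K(0, 3)) = (19/112)*7 = 19/16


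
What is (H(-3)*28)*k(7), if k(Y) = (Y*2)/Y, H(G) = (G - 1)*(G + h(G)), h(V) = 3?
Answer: 0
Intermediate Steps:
H(G) = (-1 + G)*(3 + G) (H(G) = (G - 1)*(G + 3) = (-1 + G)*(3 + G))
k(Y) = 2 (k(Y) = (2*Y)/Y = 2)
(H(-3)*28)*k(7) = ((-3 + (-3)² + 2*(-3))*28)*2 = ((-3 + 9 - 6)*28)*2 = (0*28)*2 = 0*2 = 0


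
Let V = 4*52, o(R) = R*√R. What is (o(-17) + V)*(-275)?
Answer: -57200 + 4675*I*√17 ≈ -57200.0 + 19276.0*I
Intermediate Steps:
o(R) = R^(3/2)
V = 208
(o(-17) + V)*(-275) = ((-17)^(3/2) + 208)*(-275) = (-17*I*√17 + 208)*(-275) = (208 - 17*I*√17)*(-275) = -57200 + 4675*I*√17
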